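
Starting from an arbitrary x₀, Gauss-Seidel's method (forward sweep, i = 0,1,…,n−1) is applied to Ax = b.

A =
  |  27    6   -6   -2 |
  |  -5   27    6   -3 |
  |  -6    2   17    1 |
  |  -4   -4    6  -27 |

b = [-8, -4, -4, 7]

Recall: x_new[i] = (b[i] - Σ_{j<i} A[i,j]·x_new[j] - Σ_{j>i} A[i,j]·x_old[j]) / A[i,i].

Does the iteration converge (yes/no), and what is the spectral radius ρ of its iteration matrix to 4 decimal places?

Write A = D+L+U with D = diag(27, 27, 17, -27).
GS T = -(D+L)⁻¹U: row 0 first, T[0,2] = -(-6)/(27) = +0.2222; later rows by forward substitution.
  T[0,:] = [+0.0000 -0.2222 +0.2222 +0.0741]
  T[1,:] = [+0.0000 -0.0412 -0.1811 +0.1248]
  T[2,:] = [+0.0000 -0.0736 +0.0997 -0.0474]
  T[3,:] = [+0.0000 +0.0227 +0.0161 -0.0400]
moduli |λ_i(T)| = 0.1659, 0.1268, 0.0205, 0.0000.
spectral radius ρ = 0.1659; 0.1659 < 1: convergent.

yes, ρ = 0.1659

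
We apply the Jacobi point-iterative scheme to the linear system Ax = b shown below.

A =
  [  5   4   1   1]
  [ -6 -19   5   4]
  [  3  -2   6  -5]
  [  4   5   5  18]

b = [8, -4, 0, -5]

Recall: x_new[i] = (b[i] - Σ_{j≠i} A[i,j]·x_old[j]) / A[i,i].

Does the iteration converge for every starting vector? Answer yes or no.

Let D = diag(5, -19, 6, 18); L, U the strict triangles.
T_J = -D⁻¹(L+U): T[0,3] = -(1)/(5) = -0.2000; T[0,0] = 0.
  T[0,:] = [+0.0000, -0.8000, -0.2000, -0.2000]
  T[1,:] = [-0.3158, +0.0000, +0.2632, +0.2105]
  T[2,:] = [-0.5000, +0.3333, +0.0000, +0.8333]
  T[3,:] = [-0.2222, -0.2778, -0.2778, +0.0000]
eigenvalue magnitudes: 0.6551, 0.5001, 0.3960, 0.3960.
spectral radius ρ = 0.6551; 0.6551 < 1, so it converges for any x₀.

yes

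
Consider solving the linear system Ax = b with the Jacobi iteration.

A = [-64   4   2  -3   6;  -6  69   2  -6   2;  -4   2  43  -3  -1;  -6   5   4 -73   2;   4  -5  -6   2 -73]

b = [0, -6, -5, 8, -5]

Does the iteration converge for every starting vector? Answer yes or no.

yes

Let D = diag(-64, 69, 43, -73, -73); L, U the strict triangles.
Jacobi T = -D⁻¹(L+U): T[1,0] = -(-6)/(69) = +0.0870; T[1,1] = 0.
  T[0,:] = [+0.0000, +0.0625, +0.0312, -0.0469, +0.0938]
  T[1,:] = [+0.0870, +0.0000, -0.0290, +0.0870, -0.0290]
  T[2,:] = [+0.0930, -0.0465, +0.0000, +0.0698, +0.0233]
  T[3,:] = [-0.0822, +0.0685, +0.0548, +0.0000, +0.0274]
  T[4,:] = [+0.0548, -0.0685, -0.0822, +0.0274, +0.0000]
|roots of det(T-λI)|: 0.2252, 0.0728, 0.0728, 0.0711, 0.0493.
ρ(T) = max|λ| = 0.2252; 0.2252 < 1 ⇒ converges.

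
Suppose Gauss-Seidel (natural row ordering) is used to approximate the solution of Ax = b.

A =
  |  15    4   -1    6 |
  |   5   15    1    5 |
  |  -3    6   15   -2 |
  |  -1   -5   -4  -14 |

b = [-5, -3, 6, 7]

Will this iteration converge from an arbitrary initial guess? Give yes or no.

yes

Diagonal D = diag(15, 15, 15, -14); L, U strict lower/upper.
Gauss-Seidel: T = -(D+L)⁻¹U, row 0 first, T[0,3] = -(6)/(15) = -0.4000; later rows by forward substitution.
  T[0,:] = [+0.0000, -0.2667, +0.0667, -0.4000]
  T[1,:] = [+0.0000, +0.0889, -0.0889, -0.2000]
  T[2,:] = [+0.0000, -0.0889, +0.0489, +0.1333]
  T[3,:] = [+0.0000, +0.0127, +0.0130, +0.0619]
moduli |λ_i(T)| = 0.1555, 0.0618, 0.0176, 0.0000.
ρ = 0.1555; 0.1555 < 1: convergent.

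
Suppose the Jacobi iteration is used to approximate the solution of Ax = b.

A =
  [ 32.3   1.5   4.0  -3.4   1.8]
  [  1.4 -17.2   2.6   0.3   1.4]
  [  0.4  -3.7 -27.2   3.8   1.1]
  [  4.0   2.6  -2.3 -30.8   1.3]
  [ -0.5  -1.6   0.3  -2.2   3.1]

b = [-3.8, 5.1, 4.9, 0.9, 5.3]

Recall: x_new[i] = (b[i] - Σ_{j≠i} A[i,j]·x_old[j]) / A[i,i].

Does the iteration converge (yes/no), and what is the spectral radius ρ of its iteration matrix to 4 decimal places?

yes, ρ = 0.2499

Split A = D + L + U, D = diag(32.3, -17.2, -27.2, -30.8, 3.1).
T_J = -D⁻¹(L+U): T[0,1] = -(1.5)/(32.3) = -0.0464; T[0,0] = 0.
  T[0,:] = [+0.0000  -0.0464  -0.1238  +0.1053  -0.0557]
  T[1,:] = [+0.0814  +0.0000  +0.1512  +0.0174  +0.0814]
  T[2,:] = [+0.0147  -0.1360  +0.0000  +0.1397  +0.0404]
  T[3,:] = [+0.1299  +0.0844  -0.0747  +0.0000  +0.0422]
  T[4,:] = [+0.1613  +0.5161  -0.0968  +0.7097  +0.0000]
eigenvalue magnitudes: 0.2499, 0.2003, 0.1602, 0.1602, 0.1315.
ρ = 0.2499; 0.2499 < 1 ⇒ converges.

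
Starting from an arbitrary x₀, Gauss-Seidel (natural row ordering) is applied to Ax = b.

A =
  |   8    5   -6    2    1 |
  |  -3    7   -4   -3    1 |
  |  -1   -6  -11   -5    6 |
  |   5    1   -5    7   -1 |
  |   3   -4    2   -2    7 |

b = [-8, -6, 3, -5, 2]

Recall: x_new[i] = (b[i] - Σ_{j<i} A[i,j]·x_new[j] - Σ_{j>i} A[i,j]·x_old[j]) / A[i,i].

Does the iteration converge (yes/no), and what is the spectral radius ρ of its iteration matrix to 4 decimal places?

no, ρ = 1.6754

Let D = diag(8, 7, -11, 7, 7); L, U the strict triangles.
T_GS = -(D+L)⁻¹U: row 0 first, T[0,3] = -(2)/(8) = -0.2500; later rows by forward substitution.
  T[0,:] = [+0.0000, -0.6250, +0.7500, -0.2500, -0.1250]
  T[1,:] = [+0.0000, -0.2679, +0.8929, +0.3214, -0.1964]
  T[2,:] = [+0.0000, +0.2029, -0.5552, -0.6071, +0.6640]
  T[3,:] = [+0.0000, +0.6296, -1.0598, -0.3010, +0.7345]
  T[4,:] = [+0.0000, +0.2367, +0.0446, +0.3783, -0.0385]
|eigenvalues of T|: 1.6754, 0.4610, 0.1423, 0.0905, 0.0000.
ρ = 1.6754; 1.6754 > 1, so it fails to converge.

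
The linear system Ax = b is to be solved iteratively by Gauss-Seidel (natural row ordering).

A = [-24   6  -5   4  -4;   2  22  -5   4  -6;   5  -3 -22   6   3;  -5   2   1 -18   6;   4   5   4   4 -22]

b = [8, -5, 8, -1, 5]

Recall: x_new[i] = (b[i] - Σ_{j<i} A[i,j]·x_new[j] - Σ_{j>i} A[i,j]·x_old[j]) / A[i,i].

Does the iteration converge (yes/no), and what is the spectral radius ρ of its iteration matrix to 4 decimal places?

yes, ρ = 0.3658

Diagonal D = diag(-24, 22, -22, -18, -22); L, U strict lower/upper.
GS T = -(D+L)⁻¹U: row 0 first, T[0,4] = -(-4)/(-24) = -0.1667; later rows by forward substitution.
  T[0,:] = [+0.0000, +0.2500, -0.2083, +0.1667, -0.1667]
  T[1,:] = [+0.0000, -0.0227, +0.2462, -0.1970, +0.2879]
  T[2,:] = [+0.0000, +0.0599, -0.0809, +0.3375, +0.0592]
  T[3,:] = [+0.0000, -0.0686, +0.0807, -0.0494, +0.4149]
  T[4,:] = [+0.0000, +0.0387, +0.0180, +0.0379, +0.1213]
|roots of det(T-λI)|: 0.3658, 0.2686, 0.0978, 0.0978, 0.0000.
ρ(T) = max|λ| = 0.3658; 0.3658 < 1 ⇒ converges.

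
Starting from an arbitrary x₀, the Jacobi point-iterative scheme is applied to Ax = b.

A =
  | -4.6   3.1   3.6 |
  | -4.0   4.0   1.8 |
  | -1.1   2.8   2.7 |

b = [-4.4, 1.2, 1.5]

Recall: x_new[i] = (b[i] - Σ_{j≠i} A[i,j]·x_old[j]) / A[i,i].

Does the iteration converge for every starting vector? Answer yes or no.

no

Diagonal D = diag(-4.6, 4, 2.7); L, U strict lower/upper.
T_J = -D⁻¹(L+U): T[1,0] = -(-4)/(4) = +1.0000; T[1,1] = 0.
  T[0,:] = [+0.0000  +0.6739  +0.7826]
  T[1,:] = [+1.0000  +0.0000  -0.4500]
  T[2,:] = [+0.4074  -1.0370  +0.0000]
|λ(T)| sorted: 1.4506, 0.8029, 0.8029.
spectral radius ρ = 1.4506; 1.4506 > 1: divergent.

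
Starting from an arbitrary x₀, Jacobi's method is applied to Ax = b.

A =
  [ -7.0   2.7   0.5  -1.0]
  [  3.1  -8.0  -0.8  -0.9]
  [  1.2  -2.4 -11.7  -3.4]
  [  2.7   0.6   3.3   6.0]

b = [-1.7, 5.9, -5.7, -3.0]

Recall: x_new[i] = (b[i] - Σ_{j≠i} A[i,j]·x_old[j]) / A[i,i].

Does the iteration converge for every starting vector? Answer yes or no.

Diagonal D = diag(-7, -8, -11.7, 6); L, U strict lower/upper.
Jacobi: T = -D⁻¹(L+U), T[0,2] = -(0.5)/(-7) = +0.0714; T[0,0] = 0.
  T[0,:] = [+0.0000 +0.3857 +0.0714 -0.1429]
  T[1,:] = [+0.3875 +0.0000 -0.1000 -0.1125]
  T[2,:] = [+0.1026 -0.2051 +0.0000 -0.2906]
  T[3,:] = [-0.4500 -0.1000 -0.5500 +0.0000]
|λ(T)| sorted: 0.5849, 0.4711, 0.4139, 0.3000.
spectral radius ρ = 0.5849; 0.5849 < 1 ⇒ converges.

yes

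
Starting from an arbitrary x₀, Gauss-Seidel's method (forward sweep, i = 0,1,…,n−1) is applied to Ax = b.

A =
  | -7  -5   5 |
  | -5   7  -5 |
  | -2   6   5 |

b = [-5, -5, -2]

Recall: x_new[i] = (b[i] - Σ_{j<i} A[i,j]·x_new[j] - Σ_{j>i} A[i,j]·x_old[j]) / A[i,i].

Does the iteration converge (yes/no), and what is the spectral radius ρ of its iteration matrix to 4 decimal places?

Write A = D+L+U with D = diag(-7, 7, 5).
GS T = -(D+L)⁻¹U: row 0 first, T[0,2] = -(5)/(-7) = +0.7143; later rows by forward substitution.
  T[0,:] = [+0.0000  -0.7143  +0.7143]
  T[1,:] = [+0.0000  -0.5102  +1.2245]
  T[2,:] = [+0.0000  +0.3265  -1.1837]
|roots of det(T-λI)|: 1.5633, 0.1305, 0.0000.
ρ = 1.5633; 1.5633 > 1 ⇒ diverges.

no, ρ = 1.5633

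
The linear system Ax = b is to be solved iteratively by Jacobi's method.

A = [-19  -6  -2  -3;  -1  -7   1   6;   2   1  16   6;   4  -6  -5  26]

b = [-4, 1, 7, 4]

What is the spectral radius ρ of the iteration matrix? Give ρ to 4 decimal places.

0.5124

Diagonal D = diag(-19, -7, 16, 26); L, U strict lower/upper.
Jacobi: T = -D⁻¹(L+U), T[2,1] = -(1)/(16) = -0.0625; T[2,2] = 0.
  T[0,:] = [+0.0000  -0.3158  -0.1053  -0.1579]
  T[1,:] = [-0.1429  +0.0000  +0.1429  +0.8571]
  T[2,:] = [-0.1250  -0.0625  +0.0000  -0.3750]
  T[3,:] = [-0.1538  +0.2308  +0.1923  +0.0000]
moduli |λ_i(T)| = 0.5124, 0.3880, 0.1225, 0.1225.
ρ(T) = max|λ| = 0.5124; 0.5124 < 1: convergent.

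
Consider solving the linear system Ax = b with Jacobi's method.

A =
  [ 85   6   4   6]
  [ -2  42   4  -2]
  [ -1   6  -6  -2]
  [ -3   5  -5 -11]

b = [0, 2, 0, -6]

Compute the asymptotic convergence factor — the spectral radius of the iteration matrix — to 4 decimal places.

Diagonal D = diag(85, 42, -6, -11); L, U strict lower/upper.
T_J = -D⁻¹(L+U): T[1,3] = -(-2)/(42) = +0.0476; T[1,1] = 0.
  T[0,:] = [+0.0000, -0.0706, -0.0471, -0.0706]
  T[1,:] = [+0.0476, +0.0000, -0.0952, +0.0476]
  T[2,:] = [-0.1667, +1.0000, +0.0000, -0.3333]
  T[3,:] = [-0.2727, +0.4545, -0.4545, +0.0000]
eigenvalue magnitudes: 0.4203, 0.2890, 0.1925, 0.1925.
spectral radius ρ = 0.4203; 0.4203 < 1: convergent.

0.4203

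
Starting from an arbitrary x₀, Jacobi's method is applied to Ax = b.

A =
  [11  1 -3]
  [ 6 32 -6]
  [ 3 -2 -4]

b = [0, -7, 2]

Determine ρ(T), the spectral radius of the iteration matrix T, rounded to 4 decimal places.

Diagonal D = diag(11, 32, -4); L, U strict lower/upper.
Jacobi T = -D⁻¹(L+U): T[2,1] = -(-2)/(-4) = -0.5000; T[2,2] = 0.
  T[0,:] = [+0.0000, -0.0909, +0.2727]
  T[1,:] = [-0.1875, +0.0000, +0.1875]
  T[2,:] = [+0.7500, -0.5000, +0.0000]
|λ(T)| sorted: 0.3998, 0.2892, 0.1106.
ρ(T) = max|λ| = 0.3998; 0.3998 < 1 ⇒ converges.

0.3998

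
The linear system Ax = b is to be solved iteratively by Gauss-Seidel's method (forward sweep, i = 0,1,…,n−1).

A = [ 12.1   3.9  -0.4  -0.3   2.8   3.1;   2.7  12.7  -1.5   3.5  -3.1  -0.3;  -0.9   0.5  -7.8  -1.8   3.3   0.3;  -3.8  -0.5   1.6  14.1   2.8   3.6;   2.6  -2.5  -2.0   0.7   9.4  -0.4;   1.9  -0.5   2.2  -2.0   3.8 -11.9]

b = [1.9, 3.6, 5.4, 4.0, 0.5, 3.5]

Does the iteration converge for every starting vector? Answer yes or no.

yes

Write A = D+L+U with D = diag(12.1, 12.7, -7.8, 14.1, 9.4, -11.9).
GS T = -(D+L)⁻¹U: row 0 first, T[0,2] = -(-0.4)/(12.1) = +0.0331; later rows by forward substitution.
  T[0,:] = [+0.0000 -0.3223 +0.0331 +0.0248 -0.2314 -0.2562]
  T[1,:] = [+0.0000 +0.0685 +0.1111 -0.2809 +0.2933 +0.0781]
  T[2,:] = [+0.0000 +0.0416 +0.0033 -0.2516 +0.4686 +0.0730]
  T[3,:] = [+0.0000 -0.0892 +0.0125 +0.0253 -0.3037 -0.3299]
  T[4,:] = [+0.0000 +0.1229 +0.0202 -0.1370 +0.2643 +0.1743]
  T[5,:] = [+0.0000 +0.0076 +0.0056 -0.0787 +0.1728 +0.0804]
|λ(T)| sorted: 0.6437, 0.0968, 0.0968, 0.0843, 0.0233, 0.0000.
spectral radius ρ = 0.6437; 0.6437 < 1 ⇒ converges.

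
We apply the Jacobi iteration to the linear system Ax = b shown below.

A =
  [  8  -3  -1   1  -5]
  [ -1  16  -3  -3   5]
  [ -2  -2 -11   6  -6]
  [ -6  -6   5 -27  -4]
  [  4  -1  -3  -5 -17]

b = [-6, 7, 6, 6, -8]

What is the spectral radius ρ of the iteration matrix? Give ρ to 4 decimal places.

0.5357

Diagonal D = diag(8, 16, -11, -27, -17); L, U strict lower/upper.
T_J = -D⁻¹(L+U): T[0,3] = -(1)/(8) = -0.1250; T[0,0] = 0.
  T[0,:] = [+0.0000 +0.3750 +0.1250 -0.1250 +0.6250]
  T[1,:] = [+0.0625 +0.0000 +0.1875 +0.1875 -0.3125]
  T[2,:] = [-0.1818 -0.1818 +0.0000 +0.5455 -0.5455]
  T[3,:] = [-0.2222 -0.2222 +0.1852 +0.0000 -0.1481]
  T[4,:] = [+0.2353 -0.0588 -0.1765 -0.2941 +0.0000]
|roots of det(T-λI)|: 0.5357, 0.4464, 0.4464, 0.3270, 0.0127.
spectral radius ρ = 0.5357; 0.5357 < 1: convergent.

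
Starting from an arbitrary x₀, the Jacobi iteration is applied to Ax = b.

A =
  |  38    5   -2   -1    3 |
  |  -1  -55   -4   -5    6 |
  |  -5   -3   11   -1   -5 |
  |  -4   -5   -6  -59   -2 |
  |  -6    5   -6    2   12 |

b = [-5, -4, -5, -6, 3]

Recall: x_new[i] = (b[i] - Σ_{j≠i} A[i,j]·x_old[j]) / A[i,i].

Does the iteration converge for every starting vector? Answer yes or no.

Split A = D + L + U, D = diag(38, -55, 11, -59, 12).
T_J = -D⁻¹(L+U): T[3,4] = -(-2)/(-59) = -0.0339; T[3,3] = 0.
  T[0,:] = [+0.0000 -0.1316 +0.0526 +0.0263 -0.0789]
  T[1,:] = [-0.0182 +0.0000 -0.0727 -0.0909 +0.1091]
  T[2,:] = [+0.4545 +0.2727 +0.0000 +0.0909 +0.4545]
  T[3,:] = [-0.0678 -0.0847 -0.1017 +0.0000 -0.0339]
  T[4,:] = [+0.5000 -0.4167 +0.5000 -0.1667 +0.0000]
|eigenvalues of T|: 0.4092, 0.3217, 0.3217, 0.1770, 0.0298.
ρ(T) = max|λ| = 0.4092; 0.4092 < 1, so it converges for any x₀.

yes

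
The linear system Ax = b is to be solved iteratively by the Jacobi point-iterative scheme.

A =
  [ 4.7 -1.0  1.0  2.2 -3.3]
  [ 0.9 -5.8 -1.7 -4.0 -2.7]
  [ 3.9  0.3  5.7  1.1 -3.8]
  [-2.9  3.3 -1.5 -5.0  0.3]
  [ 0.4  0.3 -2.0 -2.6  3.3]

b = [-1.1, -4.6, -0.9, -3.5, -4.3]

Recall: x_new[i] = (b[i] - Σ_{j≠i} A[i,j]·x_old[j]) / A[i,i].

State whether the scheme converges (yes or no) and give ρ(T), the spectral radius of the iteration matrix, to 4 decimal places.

no, ρ = 1.2139

Diagonal D = diag(4.7, -5.8, 5.7, -5, 3.3); L, U strict lower/upper.
Jacobi: T = -D⁻¹(L+U), T[2,0] = -(3.9)/(5.7) = -0.6842; T[2,2] = 0.
  T[0,:] = [+0.0000, +0.2128, -0.2128, -0.4681, +0.7021]
  T[1,:] = [+0.1552, +0.0000, -0.2931, -0.6897, -0.4655]
  T[2,:] = [-0.6842, -0.0526, +0.0000, -0.1930, +0.6667]
  T[3,:] = [-0.5800, +0.6600, -0.3000, +0.0000, +0.0600]
  T[4,:] = [-0.1212, -0.0909, +0.6061, +0.7879, +0.0000]
moduli |λ_i(T)| = 1.2139, 0.8434, 0.8434, 0.3475, 0.3475.
ρ(T) = max|λ| = 1.2139; 1.2139 > 1, so it fails to converge.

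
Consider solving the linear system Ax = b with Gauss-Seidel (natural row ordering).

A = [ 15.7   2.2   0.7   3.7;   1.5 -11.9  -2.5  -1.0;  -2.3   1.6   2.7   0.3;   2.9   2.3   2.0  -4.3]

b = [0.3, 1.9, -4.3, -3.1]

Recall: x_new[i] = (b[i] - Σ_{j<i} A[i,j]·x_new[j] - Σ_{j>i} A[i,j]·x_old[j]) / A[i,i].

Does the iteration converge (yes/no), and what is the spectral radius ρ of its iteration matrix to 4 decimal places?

yes, ρ = 0.4681

Let D = diag(15.7, -11.9, 2.7, -4.3); L, U the strict triangles.
GS T = -(D+L)⁻¹U: row 0 first, T[0,3] = -(3.7)/(15.7) = -0.2357; later rows by forward substitution.
  T[0,:] = [+0.0000 -0.1401 -0.0446 -0.2357]
  T[1,:] = [+0.0000 -0.0177 -0.2157 -0.1137]
  T[2,:] = [+0.0000 -0.1089 +0.0898 -0.2445]
  T[3,:] = [+0.0000 -0.1546 -0.1037 -0.3335]
moduli |λ_i(T)| = 0.4681, 0.1807, 0.0261, 0.0000.
ρ = 0.4681; 0.4681 < 1 ⇒ converges.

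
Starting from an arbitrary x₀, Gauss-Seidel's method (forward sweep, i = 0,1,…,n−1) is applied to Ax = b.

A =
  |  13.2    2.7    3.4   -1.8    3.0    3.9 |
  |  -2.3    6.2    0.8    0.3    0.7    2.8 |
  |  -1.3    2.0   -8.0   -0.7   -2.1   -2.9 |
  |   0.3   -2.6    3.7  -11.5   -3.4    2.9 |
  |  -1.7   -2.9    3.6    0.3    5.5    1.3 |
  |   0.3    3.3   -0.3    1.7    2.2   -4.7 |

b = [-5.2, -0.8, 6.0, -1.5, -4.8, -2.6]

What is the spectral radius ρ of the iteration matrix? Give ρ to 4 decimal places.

0.9066

Diagonal D = diag(13.2, 6.2, -8, -11.5, 5.5, -4.7); L, U strict lower/upper.
GS T = -(D+L)⁻¹U: row 0 first, T[0,2] = -(3.4)/(13.2) = -0.2576; later rows by forward substitution.
  T[0,:] = [+0.0000  -0.2045  -0.2576  +0.1364  -0.2273  -0.2955]
  T[1,:] = [+0.0000  -0.0759  -0.2246  +0.0022  -0.1972  -0.5612]
  T[2,:] = [+0.0000  +0.0143  -0.0143  -0.1091  -0.2749  -0.4548]
  T[3,:] = [+0.0000  +0.0164  +0.0395  -0.0320  -0.3454  +0.2250]
  T[4,:] = [+0.0000  -0.1135  -0.1908  +0.1165  +0.0245  -0.3382]
  T[5,:] = [+0.0000  -0.1144  -0.2483  +0.0601  -0.2489  -0.4608]
|eigenvalues of T|: 0.9066, 0.1918, 0.1918, 0.0824, 0.0038, 0.0000.
ρ(T) = max|λ| = 0.9066; 0.9066 < 1: convergent.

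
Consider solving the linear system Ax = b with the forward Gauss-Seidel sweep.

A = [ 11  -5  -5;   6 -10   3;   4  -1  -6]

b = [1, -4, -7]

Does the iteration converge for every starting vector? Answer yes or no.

Write A = D+L+U with D = diag(11, -10, -6).
T_GS = -(D+L)⁻¹U: row 0 first, T[0,2] = -(-5)/(11) = +0.4545; later rows by forward substitution.
  T[0,:] = [+0.0000 +0.4545 +0.4545]
  T[1,:] = [+0.0000 +0.2727 +0.5727]
  T[2,:] = [+0.0000 +0.2576 +0.2076]
|eigenvalues of T|: 0.6256, 0.1453, 0.0000.
spectral radius ρ = 0.6256; 0.6256 < 1 ⇒ converges.

yes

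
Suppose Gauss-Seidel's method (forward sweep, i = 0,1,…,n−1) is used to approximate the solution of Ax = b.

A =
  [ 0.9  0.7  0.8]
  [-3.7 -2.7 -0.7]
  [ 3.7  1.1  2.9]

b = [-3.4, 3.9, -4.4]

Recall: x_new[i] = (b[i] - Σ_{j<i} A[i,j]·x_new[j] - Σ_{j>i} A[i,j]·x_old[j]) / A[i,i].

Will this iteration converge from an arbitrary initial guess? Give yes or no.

no

Let D = diag(0.9, -2.7, 2.9); L, U the strict triangles.
GS T = -(D+L)⁻¹U: row 0 first, T[0,2] = -(0.8)/(0.9) = -0.8889; later rows by forward substitution.
  T[0,:] = [+0.0000  -0.7778  -0.8889]
  T[1,:] = [+0.0000  +1.0658  +0.9588]
  T[2,:] = [+0.0000  +0.5881  +0.7704]
|eigenvalues of T|: 1.6834, 0.1528, 0.0000.
ρ(T) = max|λ| = 1.6834; 1.6834 > 1: divergent.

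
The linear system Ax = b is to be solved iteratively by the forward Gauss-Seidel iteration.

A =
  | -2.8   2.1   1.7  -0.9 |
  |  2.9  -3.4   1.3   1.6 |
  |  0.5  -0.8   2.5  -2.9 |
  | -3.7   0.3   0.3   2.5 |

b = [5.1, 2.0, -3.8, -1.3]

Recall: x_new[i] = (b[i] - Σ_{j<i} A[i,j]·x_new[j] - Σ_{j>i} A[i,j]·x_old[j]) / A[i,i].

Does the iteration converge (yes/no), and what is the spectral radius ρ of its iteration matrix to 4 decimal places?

Let D = diag(-2.8, -3.4, 2.5, 2.5); L, U the strict triangles.
GS T = -(D+L)⁻¹U: row 0 first, T[0,2] = -(1.7)/(-2.8) = +0.6071; later rows by forward substitution.
  T[0,:] = [+0.0000 +0.7500 +0.6071 -0.3214]
  T[1,:] = [+0.0000 +0.6397 +0.9002 +0.1964]
  T[2,:] = [+0.0000 +0.0547 +0.1666 +1.2871]
  T[3,:] = [+0.0000 +1.0267 +0.7705 -0.6537]
moduli |λ_i(T)| = 1.4903, 1.0109, 0.3268, 0.0000.
ρ(T) = max|λ| = 1.4903; 1.4903 > 1, so it fails to converge.

no, ρ = 1.4903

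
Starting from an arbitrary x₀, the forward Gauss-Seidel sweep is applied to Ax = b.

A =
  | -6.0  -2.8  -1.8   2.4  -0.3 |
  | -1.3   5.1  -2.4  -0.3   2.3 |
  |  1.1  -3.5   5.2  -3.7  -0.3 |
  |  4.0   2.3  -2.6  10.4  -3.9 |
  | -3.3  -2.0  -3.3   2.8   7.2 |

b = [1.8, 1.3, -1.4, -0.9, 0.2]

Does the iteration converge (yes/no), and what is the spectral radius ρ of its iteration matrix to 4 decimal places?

A = D + L + U where D = diag(-6, 5.1, 5.2, 10.4, 7.2).
GS T = -(D+L)⁻¹U: row 0 first, T[0,1] = -(-2.8)/(-6) = -0.4667; later rows by forward substitution.
  T[0,:] = [+0.0000 -0.4667 -0.3000 +0.4000 -0.0500]
  T[1,:] = [+0.0000 -0.1190 +0.3941 +0.1608 -0.4637]
  T[2,:] = [+0.0000 +0.0187 +0.3287 +0.7351 -0.2439]
  T[3,:] = [+0.0000 +0.2105 +0.1104 -0.0056 +0.4358]
  T[4,:] = [+0.0000 -0.3202 +0.0797 +0.5671 -0.4330]
moduli |λ_i(T)| = 0.9001, 0.6332, 0.2370, 0.1988, 0.0000.
ρ(T) = max|λ| = 0.9001; 0.9001 < 1 ⇒ converges.

yes, ρ = 0.9001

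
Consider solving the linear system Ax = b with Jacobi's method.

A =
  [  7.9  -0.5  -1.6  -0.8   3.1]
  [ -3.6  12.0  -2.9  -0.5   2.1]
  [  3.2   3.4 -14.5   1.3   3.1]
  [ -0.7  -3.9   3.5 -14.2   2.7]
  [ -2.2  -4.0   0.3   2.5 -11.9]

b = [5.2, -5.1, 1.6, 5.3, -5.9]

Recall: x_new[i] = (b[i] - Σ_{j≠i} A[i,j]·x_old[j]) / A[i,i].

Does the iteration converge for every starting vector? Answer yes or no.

A = D + L + U where D = diag(7.9, 12, -14.5, -14.2, -11.9).
T_J = -D⁻¹(L+U): T[2,4] = -(3.1)/(-14.5) = +0.2138; T[2,2] = 0.
  T[0,:] = [+0.0000  +0.0633  +0.2025  +0.1013  -0.3924]
  T[1,:] = [+0.3000  +0.0000  +0.2417  +0.0417  -0.1750]
  T[2,:] = [+0.2207  +0.2345  +0.0000  +0.0897  +0.2138]
  T[3,:] = [-0.0493  -0.2746  +0.2465  +0.0000  +0.1901]
  T[4,:] = [-0.1849  -0.3361  +0.0252  +0.2101  +0.0000]
|λ(T)| sorted: 0.5287, 0.3202, 0.3171, 0.3171, 0.2453.
spectral radius ρ = 0.5287; 0.5287 < 1, so it converges for any x₀.

yes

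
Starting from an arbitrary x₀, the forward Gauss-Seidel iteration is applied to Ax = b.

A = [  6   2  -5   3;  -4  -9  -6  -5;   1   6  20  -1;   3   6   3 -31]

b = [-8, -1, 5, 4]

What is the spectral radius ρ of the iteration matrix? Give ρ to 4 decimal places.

Write A = D+L+U with D = diag(6, -9, 20, -31).
Gauss-Seidel: T = -(D+L)⁻¹U, row 0 first, T[0,3] = -(3)/(6) = -0.5000; later rows by forward substitution.
  T[0,:] = [+0.0000 -0.3333 +0.8333 -0.5000]
  T[1,:] = [+0.0000 +0.1481 -1.0370 -0.3333]
  T[2,:] = [+0.0000 -0.0278 +0.2694 +0.1750]
  T[3,:] = [+0.0000 -0.0063 -0.0940 -0.0960]
|eigenvalues of T|: 0.3691, 0.0540, 0.0540, 0.0000.
ρ(T) = max|λ| = 0.3691; 0.3691 < 1 ⇒ converges.

0.3691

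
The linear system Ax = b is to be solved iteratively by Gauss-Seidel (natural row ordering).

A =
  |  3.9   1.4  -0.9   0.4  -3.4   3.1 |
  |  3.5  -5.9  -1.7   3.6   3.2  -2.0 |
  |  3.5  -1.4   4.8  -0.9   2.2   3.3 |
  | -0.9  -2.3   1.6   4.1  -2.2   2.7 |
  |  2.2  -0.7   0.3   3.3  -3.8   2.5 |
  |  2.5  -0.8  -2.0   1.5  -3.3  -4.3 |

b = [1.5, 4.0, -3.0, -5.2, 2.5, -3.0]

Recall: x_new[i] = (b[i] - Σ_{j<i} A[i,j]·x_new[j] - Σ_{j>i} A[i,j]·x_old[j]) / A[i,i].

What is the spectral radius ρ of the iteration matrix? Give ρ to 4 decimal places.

1.3805

Let D = diag(3.9, -5.9, 4.8, 4.1, -3.8, -4.3); L, U the strict triangles.
Gauss-Seidel: T = -(D+L)⁻¹U, row 0 first, T[0,1] = -(1.4)/(3.9) = -0.3590; later rows by forward substitution.
  T[0,:] = [+0.0000 -0.3590 +0.2308 -0.1026 +0.8718 -0.7949]
  T[1,:] = [+0.0000 -0.2130 -0.1512 +0.5493 +1.0595 -0.8105]
  T[2,:] = [+0.0000 +0.1996 -0.2124 +0.4225 -0.7850 -0.3443]
  T[3,:] = [+0.0000 -0.2762 +0.0487 +0.1208 +1.6287 -1.1533]
  T[4,:] = [+0.0000 -0.3927 +0.1870 -0.0223 +1.6619 -0.6818]
  T[5,:] = [+0.0000 -0.0569 +0.1346 -0.2991 -0.0325 -0.0303]
eigenvalue magnitudes: 1.3805, 0.3553, 0.2642, 0.2642, 0.1162, 0.0000.
spectral radius ρ = 1.3805; 1.3805 > 1: divergent.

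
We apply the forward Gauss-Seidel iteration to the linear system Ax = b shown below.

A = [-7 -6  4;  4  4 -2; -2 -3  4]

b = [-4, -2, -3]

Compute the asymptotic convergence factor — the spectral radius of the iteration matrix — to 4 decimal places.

0.8316

Write A = D+L+U with D = diag(-7, 4, 4).
T_GS = -(D+L)⁻¹U: row 0 first, T[0,1] = -(-6)/(-7) = -0.8571; later rows by forward substitution.
  T[0,:] = [+0.0000, -0.8571, +0.5714]
  T[1,:] = [+0.0000, +0.8571, -0.0714]
  T[2,:] = [+0.0000, +0.2143, +0.2321]
|roots of det(T-λI)|: 0.8316, 0.2577, 0.0000.
ρ(T) = max|λ| = 0.8316; 0.8316 < 1 ⇒ converges.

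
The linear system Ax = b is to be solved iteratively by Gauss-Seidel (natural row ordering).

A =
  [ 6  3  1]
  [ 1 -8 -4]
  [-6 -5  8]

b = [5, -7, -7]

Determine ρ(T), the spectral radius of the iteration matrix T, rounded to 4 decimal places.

0.7598

Split A = D + L + U, D = diag(6, -8, 8).
T_GS = -(D+L)⁻¹U: row 0 first, T[0,1] = -(3)/(6) = -0.5000; later rows by forward substitution.
  T[0,:] = [+0.0000  -0.5000  -0.1667]
  T[1,:] = [+0.0000  -0.0625  -0.5208]
  T[2,:] = [+0.0000  -0.4141  -0.4505]
eigenvalue magnitudes: 0.7598, 0.2468, 0.0000.
ρ = 0.7598; 0.7598 < 1 ⇒ converges.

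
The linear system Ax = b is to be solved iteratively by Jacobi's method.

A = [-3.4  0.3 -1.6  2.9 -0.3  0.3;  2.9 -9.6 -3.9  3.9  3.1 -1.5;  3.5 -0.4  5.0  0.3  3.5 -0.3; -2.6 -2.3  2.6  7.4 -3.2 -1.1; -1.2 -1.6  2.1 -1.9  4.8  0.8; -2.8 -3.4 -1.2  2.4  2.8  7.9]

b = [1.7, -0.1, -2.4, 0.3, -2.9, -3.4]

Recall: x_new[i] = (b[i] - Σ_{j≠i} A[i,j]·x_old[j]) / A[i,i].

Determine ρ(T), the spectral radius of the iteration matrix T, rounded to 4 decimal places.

Let D = diag(-3.4, -9.6, 5, 7.4, 4.8, 7.9); L, U the strict triangles.
Jacobi T = -D⁻¹(L+U): T[5,4] = -(2.8)/(7.9) = -0.3544; T[5,5] = 0.
  T[0,:] = [+0.0000, +0.0882, -0.4706, +0.8529, -0.0882, +0.0882]
  T[1,:] = [+0.3021, +0.0000, -0.4062, +0.4062, +0.3229, -0.1562]
  T[2,:] = [-0.7000, +0.0800, +0.0000, -0.0600, -0.7000, +0.0600]
  T[3,:] = [+0.3514, +0.3108, -0.3514, +0.0000, +0.4324, +0.1486]
  T[4,:] = [+0.2500, +0.3333, -0.4375, +0.3958, +0.0000, -0.1667]
  T[5,:] = [+0.3544, +0.4304, +0.1519, -0.3038, -0.3544, +0.0000]
|λ(T)| sorted: 1.3958, 0.6417, 0.4703, 0.4703, 0.2126, 0.1586.
ρ = 1.3958; 1.3958 > 1: divergent.

1.3958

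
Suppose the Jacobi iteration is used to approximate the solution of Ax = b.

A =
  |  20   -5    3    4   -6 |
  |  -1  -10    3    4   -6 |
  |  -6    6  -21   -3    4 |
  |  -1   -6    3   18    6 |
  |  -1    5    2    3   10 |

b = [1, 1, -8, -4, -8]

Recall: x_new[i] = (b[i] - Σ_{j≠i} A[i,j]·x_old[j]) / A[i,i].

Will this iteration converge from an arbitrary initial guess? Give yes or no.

A = D + L + U where D = diag(20, -10, -21, 18, 10).
Jacobi: T = -D⁻¹(L+U), T[4,1] = -(5)/(10) = -0.5000; T[4,4] = 0.
  T[0,:] = [+0.0000, +0.2500, -0.1500, -0.2000, +0.3000]
  T[1,:] = [-0.1000, +0.0000, +0.3000, +0.4000, -0.6000]
  T[2,:] = [-0.2857, +0.2857, +0.0000, -0.1429, +0.1905]
  T[3,:] = [+0.0556, +0.3333, -0.1667, +0.0000, -0.3333]
  T[4,:] = [+0.1000, -0.5000, -0.2000, -0.3000, +0.0000]
|roots of det(T-λI)|: 0.8531, 0.6467, 0.3573, 0.0819, 0.0819.
spectral radius ρ = 0.8531; 0.8531 < 1: convergent.

yes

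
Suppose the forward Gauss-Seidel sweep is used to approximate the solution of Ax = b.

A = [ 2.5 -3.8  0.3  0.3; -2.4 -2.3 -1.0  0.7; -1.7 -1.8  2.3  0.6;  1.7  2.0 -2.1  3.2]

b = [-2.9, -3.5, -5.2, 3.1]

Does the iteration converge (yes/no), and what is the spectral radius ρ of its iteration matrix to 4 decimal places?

no, ρ = 1.6466

A = D + L + U where D = diag(2.5, -2.3, 2.3, 3.2).
Gauss-Seidel: T = -(D+L)⁻¹U, row 0 first, T[0,2] = -(0.3)/(2.5) = -0.1200; later rows by forward substitution.
  T[0,:] = [+0.0000  +1.5200  -0.1200  -0.1200]
  T[1,:] = [+0.0000  -1.5861  -0.3096  +0.4296]
  T[2,:] = [+0.0000  -0.1178  -0.3310  -0.0134]
  T[3,:] = [+0.0000  +0.1065  +0.0400  -0.2135]
|eigenvalues of T|: 1.6466, 0.2962, 0.1878, 0.0000.
ρ = 1.6466; 1.6466 > 1: divergent.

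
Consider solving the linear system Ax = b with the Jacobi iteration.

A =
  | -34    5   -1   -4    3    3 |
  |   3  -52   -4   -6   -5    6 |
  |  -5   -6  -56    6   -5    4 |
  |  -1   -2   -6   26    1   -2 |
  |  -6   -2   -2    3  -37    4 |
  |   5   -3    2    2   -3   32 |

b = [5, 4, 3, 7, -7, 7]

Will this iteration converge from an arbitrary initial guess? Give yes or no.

A = D + L + U where D = diag(-34, -52, -56, 26, -37, 32).
Jacobi T = -D⁻¹(L+U): T[2,0] = -(-5)/(-56) = -0.0893; T[2,2] = 0.
  T[0,:] = [+0.0000, +0.1471, -0.0294, -0.1176, +0.0882, +0.0882]
  T[1,:] = [+0.0577, +0.0000, -0.0769, -0.1154, -0.0962, +0.1154]
  T[2,:] = [-0.0893, -0.1071, +0.0000, +0.1071, -0.0893, +0.0714]
  T[3,:] = [+0.0385, +0.0769, +0.2308, +0.0000, -0.0385, +0.0769]
  T[4,:] = [-0.1622, -0.0541, -0.0541, +0.0811, +0.0000, +0.1081]
  T[5,:] = [-0.1562, +0.0938, -0.0625, -0.0625, +0.0938, +0.0000]
|λ(T)| sorted: 0.2380, 0.1730, 0.1598, 0.1598, 0.0728, 0.0313.
ρ = 0.2380; 0.2380 < 1, so it converges for any x₀.

yes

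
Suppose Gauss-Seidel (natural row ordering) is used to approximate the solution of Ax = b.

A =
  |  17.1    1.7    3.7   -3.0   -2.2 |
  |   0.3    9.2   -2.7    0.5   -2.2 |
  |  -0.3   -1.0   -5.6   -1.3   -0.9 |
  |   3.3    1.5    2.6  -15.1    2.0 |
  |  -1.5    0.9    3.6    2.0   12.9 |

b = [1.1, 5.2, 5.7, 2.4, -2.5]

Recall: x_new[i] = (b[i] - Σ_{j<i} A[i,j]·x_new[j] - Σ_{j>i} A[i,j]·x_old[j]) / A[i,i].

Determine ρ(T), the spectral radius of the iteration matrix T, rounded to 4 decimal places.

0.2081

Let D = diag(17.1, 9.2, -5.6, -15.1, 12.9); L, U the strict triangles.
GS T = -(D+L)⁻¹U: row 0 first, T[0,2] = -(3.7)/(17.1) = -0.2164; later rows by forward substitution.
  T[0,:] = [+0.0000, -0.0994, -0.2164, +0.1754, +0.1287]
  T[1,:] = [+0.0000, +0.0032, +0.3005, -0.0601, +0.2349]
  T[2,:] = [+0.0000, +0.0047, -0.0421, -0.2308, -0.2096]
  T[3,:] = [+0.0000, -0.0206, -0.0247, -0.0074, +0.1478]
  T[4,:] = [+0.0000, -0.0099, -0.0306, +0.0901, +0.0341]
eigenvalue magnitudes: 0.2081, 0.1015, 0.1015, 0.0486, 0.0000.
ρ(T) = max|λ| = 0.2081; 0.2081 < 1: convergent.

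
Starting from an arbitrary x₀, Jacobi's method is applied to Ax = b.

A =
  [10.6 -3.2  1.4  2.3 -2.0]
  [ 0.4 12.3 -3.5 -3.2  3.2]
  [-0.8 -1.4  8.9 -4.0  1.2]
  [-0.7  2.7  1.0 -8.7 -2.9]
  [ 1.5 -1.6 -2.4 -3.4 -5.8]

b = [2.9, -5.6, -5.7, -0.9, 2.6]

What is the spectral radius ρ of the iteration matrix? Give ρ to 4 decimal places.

A = D + L + U where D = diag(10.6, 12.3, 8.9, -8.7, -5.8).
Jacobi T = -D⁻¹(L+U): T[3,0] = -(-0.7)/(-8.7) = -0.0805; T[3,3] = 0.
  T[0,:] = [+0.0000, +0.3019, -0.1321, -0.2170, +0.1887]
  T[1,:] = [-0.0325, +0.0000, +0.2846, +0.2602, -0.2602]
  T[2,:] = [+0.0899, +0.1573, +0.0000, +0.4494, -0.1348]
  T[3,:] = [-0.0805, +0.3103, +0.1149, +0.0000, -0.3333]
  T[4,:] = [+0.2586, -0.2759, -0.4138, -0.5862, +0.0000]
eigenvalue magnitudes: 0.9043, 0.4358, 0.3449, 0.3449, 0.0895.
ρ = 0.9043; 0.9043 < 1 ⇒ converges.

0.9043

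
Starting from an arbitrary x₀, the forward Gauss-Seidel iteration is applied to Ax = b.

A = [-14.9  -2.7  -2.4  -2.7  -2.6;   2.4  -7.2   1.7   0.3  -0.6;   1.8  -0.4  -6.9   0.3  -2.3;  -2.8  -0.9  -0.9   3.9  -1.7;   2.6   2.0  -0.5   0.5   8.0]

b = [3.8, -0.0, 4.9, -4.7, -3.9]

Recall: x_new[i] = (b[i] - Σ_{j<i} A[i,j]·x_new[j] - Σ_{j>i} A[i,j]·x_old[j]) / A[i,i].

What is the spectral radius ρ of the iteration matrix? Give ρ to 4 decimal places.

0.2285

A = D + L + U where D = diag(-14.9, -7.2, -6.9, 3.9, 8).
Gauss-Seidel: T = -(D+L)⁻¹U, row 0 first, T[0,3] = -(-2.7)/(-14.9) = -0.1812; later rows by forward substitution.
  T[0,:] = [+0.0000, -0.1812, -0.1611, -0.1812, -0.1745]
  T[1,:] = [+0.0000, -0.0604, +0.1824, -0.0187, -0.1415]
  T[2,:] = [+0.0000, -0.0438, -0.0526, -0.0027, -0.3707]
  T[3,:] = [+0.0000, -0.1541, -0.0857, -0.1350, +0.1924]
  T[4,:] = [+0.0000, +0.0809, +0.0088, +0.0718, +0.0569]
moduli |λ_i(T)| = 0.2285, 0.1408, 0.1408, 0.0582, 0.0000.
ρ = 0.2285; 0.2285 < 1, so it converges for any x₀.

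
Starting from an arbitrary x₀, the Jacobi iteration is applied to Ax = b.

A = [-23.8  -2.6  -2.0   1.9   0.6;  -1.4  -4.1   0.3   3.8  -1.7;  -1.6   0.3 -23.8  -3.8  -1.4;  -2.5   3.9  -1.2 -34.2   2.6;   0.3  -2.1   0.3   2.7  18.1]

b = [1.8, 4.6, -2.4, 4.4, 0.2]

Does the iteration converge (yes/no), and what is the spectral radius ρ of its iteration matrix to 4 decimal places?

Let D = diag(-23.8, -4.1, -23.8, -34.2, 18.1); L, U the strict triangles.
Jacobi T = -D⁻¹(L+U): T[1,3] = -(3.8)/(-4.1) = +0.9268; T[1,1] = 0.
  T[0,:] = [+0.0000  -0.1092  -0.0840  +0.0798  +0.0252]
  T[1,:] = [-0.3415  +0.0000  +0.0732  +0.9268  -0.4146]
  T[2,:] = [-0.0672  +0.0126  +0.0000  -0.1597  -0.0588]
  T[3,:] = [-0.0731  +0.1140  -0.0351  +0.0000  +0.0760]
  T[4,:] = [-0.0166  +0.1160  -0.0166  -0.1492  +0.0000]
|roots of det(T-λI)|: 0.3546, 0.2037, 0.2037, 0.1145, 0.0994.
ρ = 0.3546; 0.3546 < 1: convergent.

yes, ρ = 0.3546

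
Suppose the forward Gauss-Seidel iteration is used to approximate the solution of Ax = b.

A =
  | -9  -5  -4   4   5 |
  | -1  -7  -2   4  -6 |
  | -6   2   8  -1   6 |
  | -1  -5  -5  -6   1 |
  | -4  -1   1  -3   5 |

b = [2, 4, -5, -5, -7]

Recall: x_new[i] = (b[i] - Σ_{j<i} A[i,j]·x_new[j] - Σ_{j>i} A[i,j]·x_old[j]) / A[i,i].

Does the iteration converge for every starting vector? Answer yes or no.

Let D = diag(-9, -7, 8, -6, 5); L, U the strict triangles.
T_GS = -(D+L)⁻¹U: row 0 first, T[0,2] = -(-4)/(-9) = -0.4444; later rows by forward substitution.
  T[0,:] = [+0.0000 -0.5556 -0.4444 +0.4444 +0.5556]
  T[1,:] = [+0.0000 +0.0794 -0.2222 +0.5079 -0.9365]
  T[2,:] = [+0.0000 -0.4365 -0.2778 +0.3313 -0.0992]
  T[3,:] = [+0.0000 +0.3902 +0.4907 -0.7735 +0.9372]
  T[4,:] = [+0.0000 -0.1071 -0.0500 -0.0732 +0.8393]
|roots of det(T-λI)|: 1.2406, 0.8908, 0.2056, 0.0116, 0.0000.
ρ = 1.2406; 1.2406 > 1, so it fails to converge.

no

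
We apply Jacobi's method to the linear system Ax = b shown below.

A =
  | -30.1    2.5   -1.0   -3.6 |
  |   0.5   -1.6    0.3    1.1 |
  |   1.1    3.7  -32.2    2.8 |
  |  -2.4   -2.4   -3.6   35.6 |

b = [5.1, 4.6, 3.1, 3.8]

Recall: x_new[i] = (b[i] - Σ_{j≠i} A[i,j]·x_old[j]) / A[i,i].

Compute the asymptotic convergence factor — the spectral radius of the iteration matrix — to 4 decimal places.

0.3413

Write A = D+L+U with D = diag(-30.1, -1.6, -32.2, 35.6).
Jacobi T = -D⁻¹(L+U): T[3,2] = -(-3.6)/(35.6) = +0.1011; T[3,3] = 0.
  T[0,:] = [+0.0000 +0.0831 -0.0332 -0.1196]
  T[1,:] = [+0.3125 +0.0000 +0.1875 +0.6875]
  T[2,:] = [+0.0342 +0.1149 +0.0000 +0.0870]
  T[3,:] = [+0.0674 +0.0674 +0.1011 +0.0000]
|eigenvalues of T|: 0.3413, 0.1906, 0.1906, 0.0353.
ρ(T) = max|λ| = 0.3413; 0.3413 < 1, so it converges for any x₀.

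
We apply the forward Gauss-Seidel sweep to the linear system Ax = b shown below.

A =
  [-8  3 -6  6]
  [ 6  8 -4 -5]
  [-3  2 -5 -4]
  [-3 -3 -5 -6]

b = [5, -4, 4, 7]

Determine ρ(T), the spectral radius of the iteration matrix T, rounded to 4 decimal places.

A = D + L + U where D = diag(-8, 8, -5, -6).
GS T = -(D+L)⁻¹U: row 0 first, T[0,3] = -(6)/(-8) = +0.7500; later rows by forward substitution.
  T[0,:] = [+0.0000, +0.3750, -0.7500, +0.7500]
  T[1,:] = [+0.0000, -0.2812, +1.0625, +0.0625]
  T[2,:] = [+0.0000, -0.3375, +0.8750, -1.2250]
  T[3,:] = [+0.0000, +0.2344, -0.8854, +0.6146]
|eigenvalues of T|: 1.6206, 0.2151, 0.2151, 0.0000.
ρ(T) = max|λ| = 1.6206; 1.6206 > 1: divergent.

1.6206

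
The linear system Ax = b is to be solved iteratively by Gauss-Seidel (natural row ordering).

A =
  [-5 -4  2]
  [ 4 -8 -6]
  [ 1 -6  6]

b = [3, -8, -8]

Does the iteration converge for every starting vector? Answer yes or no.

A = D + L + U where D = diag(-5, -8, 6).
T_GS = -(D+L)⁻¹U: row 0 first, T[0,2] = -(2)/(-5) = +0.4000; later rows by forward substitution.
  T[0,:] = [+0.0000  -0.8000  +0.4000]
  T[1,:] = [+0.0000  -0.4000  -0.5500]
  T[2,:] = [+0.0000  -0.2667  -0.6167]
|roots of det(T-λI)|: 0.9063, 0.1103, 0.0000.
ρ(T) = max|λ| = 0.9063; 0.9063 < 1, so it converges for any x₀.

yes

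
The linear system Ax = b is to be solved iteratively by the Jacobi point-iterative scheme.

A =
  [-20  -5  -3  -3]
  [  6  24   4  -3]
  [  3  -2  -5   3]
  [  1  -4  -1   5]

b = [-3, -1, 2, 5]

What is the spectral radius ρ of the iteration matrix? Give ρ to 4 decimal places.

0.6318

Diagonal D = diag(-20, 24, -5, 5); L, U strict lower/upper.
Jacobi: T = -D⁻¹(L+U), T[2,3] = -(3)/(-5) = +0.6000; T[2,2] = 0.
  T[0,:] = [+0.0000  -0.2500  -0.1500  -0.1500]
  T[1,:] = [-0.2500  +0.0000  -0.1667  +0.1250]
  T[2,:] = [+0.6000  -0.4000  +0.0000  +0.6000]
  T[3,:] = [-0.2000  +0.8000  +0.2000  +0.0000]
eigenvalue magnitudes: 0.6318, 0.5152, 0.2234, 0.2234.
ρ(T) = max|λ| = 0.6318; 0.6318 < 1: convergent.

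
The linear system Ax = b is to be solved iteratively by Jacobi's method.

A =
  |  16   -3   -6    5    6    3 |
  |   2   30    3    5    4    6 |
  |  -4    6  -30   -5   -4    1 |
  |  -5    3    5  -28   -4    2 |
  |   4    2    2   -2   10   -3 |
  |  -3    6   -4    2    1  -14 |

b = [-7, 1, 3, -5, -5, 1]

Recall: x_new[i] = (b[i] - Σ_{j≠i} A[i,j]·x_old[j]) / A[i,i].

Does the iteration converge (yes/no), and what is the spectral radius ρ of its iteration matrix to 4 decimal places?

Let D = diag(16, 30, -30, -28, 10, -14); L, U the strict triangles.
Jacobi T = -D⁻¹(L+U): T[1,2] = -(3)/(30) = -0.1000; T[1,1] = 0.
  T[0,:] = [+0.0000, +0.1875, +0.3750, -0.3125, -0.3750, -0.1875]
  T[1,:] = [-0.0667, +0.0000, -0.1000, -0.1667, -0.1333, -0.2000]
  T[2,:] = [-0.1333, +0.2000, +0.0000, -0.1667, -0.1333, +0.0333]
  T[3,:] = [-0.1786, +0.1071, +0.1786, +0.0000, -0.1429, +0.0714]
  T[4,:] = [-0.4000, -0.2000, -0.2000, +0.2000, +0.0000, +0.3000]
  T[5,:] = [-0.2143, +0.4286, -0.2857, +0.1429, +0.0714, +0.0000]
eigenvalue magnitudes: 0.5545, 0.3920, 0.3920, 0.3867, 0.0796, 0.0796.
spectral radius ρ = 0.5545; 0.5545 < 1 ⇒ converges.

yes, ρ = 0.5545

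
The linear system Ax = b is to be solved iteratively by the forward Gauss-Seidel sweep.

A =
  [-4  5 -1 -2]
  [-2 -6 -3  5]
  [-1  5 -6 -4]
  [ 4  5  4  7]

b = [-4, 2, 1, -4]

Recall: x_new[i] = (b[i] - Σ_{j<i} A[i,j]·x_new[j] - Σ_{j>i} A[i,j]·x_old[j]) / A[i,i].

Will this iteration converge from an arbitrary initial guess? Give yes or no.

Write A = D+L+U with D = diag(-4, -6, -6, 7).
GS T = -(D+L)⁻¹U: row 0 first, T[0,1] = -(5)/(-4) = +1.2500; later rows by forward substitution.
  T[0,:] = [+0.0000  +1.2500  -0.2500  -0.5000]
  T[1,:] = [+0.0000  -0.4167  -0.4167  +1.0000]
  T[2,:] = [+0.0000  -0.5556  -0.3056  +0.2500]
  T[3,:] = [+0.0000  -0.0992  +0.6151  -0.5714]
|λ(T)| sorted: 1.2434, 0.4376, 0.4376, 0.0000.
ρ = 1.2434; 1.2434 > 1 ⇒ diverges.

no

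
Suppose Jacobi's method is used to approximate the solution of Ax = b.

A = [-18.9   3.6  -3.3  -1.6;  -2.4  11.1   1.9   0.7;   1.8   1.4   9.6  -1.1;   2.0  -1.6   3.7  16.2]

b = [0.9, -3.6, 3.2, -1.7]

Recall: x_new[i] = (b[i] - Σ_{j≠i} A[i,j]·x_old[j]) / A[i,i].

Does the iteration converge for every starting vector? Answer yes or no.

Split A = D + L + U, D = diag(-18.9, 11.1, 9.6, 16.2).
T_J = -D⁻¹(L+U): T[3,2] = -(3.7)/(16.2) = -0.2284; T[3,3] = 0.
  T[0,:] = [+0.0000 +0.1905 -0.1746 -0.0847]
  T[1,:] = [+0.2162 +0.0000 -0.1712 -0.0631]
  T[2,:] = [-0.1875 -0.1458 +0.0000 +0.1146]
  T[3,:] = [-0.1235 +0.0988 -0.2284 +0.0000]
eigenvalue magnitudes: 0.3086, 0.2124, 0.1147, 0.0185.
ρ(T) = max|λ| = 0.3086; 0.3086 < 1: convergent.

yes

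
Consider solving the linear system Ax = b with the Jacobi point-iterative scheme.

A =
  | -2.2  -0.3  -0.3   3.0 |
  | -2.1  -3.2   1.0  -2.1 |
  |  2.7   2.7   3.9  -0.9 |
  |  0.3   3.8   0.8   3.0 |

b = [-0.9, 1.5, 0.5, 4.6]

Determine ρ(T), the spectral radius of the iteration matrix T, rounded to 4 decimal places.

1.2537

Diagonal D = diag(-2.2, -3.2, 3.9, 3); L, U strict lower/upper.
T_J = -D⁻¹(L+U): T[0,3] = -(3)/(-2.2) = +1.3636; T[0,0] = 0.
  T[0,:] = [+0.0000 -0.1364 -0.1364 +1.3636]
  T[1,:] = [-0.6562 +0.0000 +0.3125 -0.6562]
  T[2,:] = [-0.6923 -0.6923 +0.0000 +0.2308]
  T[3,:] = [-0.1000 -1.2667 -0.2667 +0.0000]
|λ(T)| sorted: 1.2537, 0.9271, 0.9271, 0.0961.
spectral radius ρ = 1.2537; 1.2537 > 1: divergent.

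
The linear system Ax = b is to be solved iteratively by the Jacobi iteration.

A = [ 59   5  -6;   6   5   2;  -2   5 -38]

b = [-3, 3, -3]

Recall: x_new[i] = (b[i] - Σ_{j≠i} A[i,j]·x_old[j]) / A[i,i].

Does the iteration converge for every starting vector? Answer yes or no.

Split A = D + L + U, D = diag(59, 5, -38).
Jacobi: T = -D⁻¹(L+U), T[2,1] = -(5)/(-38) = +0.1316; T[2,2] = 0.
  T[0,:] = [+0.0000  -0.0847  +0.1017]
  T[1,:] = [-1.2000  +0.0000  -0.4000]
  T[2,:] = [-0.0526  +0.1316  +0.0000]
eigenvalue magnitudes: 0.3164, 0.2375, 0.2375.
spectral radius ρ = 0.3164; 0.3164 < 1: convergent.

yes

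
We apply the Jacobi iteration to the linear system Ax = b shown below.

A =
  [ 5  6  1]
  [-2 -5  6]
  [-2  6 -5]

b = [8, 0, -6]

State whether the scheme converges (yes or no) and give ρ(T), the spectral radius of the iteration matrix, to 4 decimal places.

no, ρ = 1.5592

Split A = D + L + U, D = diag(5, -5, -5).
Jacobi: T = -D⁻¹(L+U), T[1,0] = -(-2)/(-5) = -0.4000; T[1,1] = 0.
  T[0,:] = [+0.0000, -1.2000, -0.2000]
  T[1,:] = [-0.4000, +0.0000, +1.2000]
  T[2,:] = [-0.4000, +1.2000, +0.0000]
moduli |λ_i(T)| = 1.5592, 1.2000, 0.3592.
ρ = 1.5592; 1.5592 > 1: divergent.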